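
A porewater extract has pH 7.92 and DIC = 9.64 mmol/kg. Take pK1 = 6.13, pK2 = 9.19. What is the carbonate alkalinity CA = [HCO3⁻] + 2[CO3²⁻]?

CA = 9.98 mmol/kg

CA = [HCO3⁻] + 2[CO3²⁻] = (α₁ + 2α₂)·DIC
At pH 7.92: [H⁺]/K1 = 10^-1.79 = 0.016218, K2/[H⁺] = 10^-1.27 = 0.053703
α₁ = 1/(1 + 0.016218 + 0.053703) = 1/1.0699 = 0.9346; α₂ = α₁·K2/[H⁺] = 0.05019
α₁ + 2α₂ = 1.0350
CA = 1.0350 × 9.64 = 9.98 mmol/kg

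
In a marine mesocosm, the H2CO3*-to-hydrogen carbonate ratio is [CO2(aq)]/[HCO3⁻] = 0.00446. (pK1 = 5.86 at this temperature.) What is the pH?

From K1 = [H⁺][HCO3⁻]/[CO2(aq)]:  pH = pK1 − log₁₀([CO2(aq)]/[HCO3⁻])
log₁₀(0.00446) = -2.351
pH = 5.86 − (-2.351) = 8.21

pH = 8.21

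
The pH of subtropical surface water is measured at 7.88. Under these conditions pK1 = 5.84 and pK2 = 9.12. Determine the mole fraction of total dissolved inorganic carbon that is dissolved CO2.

α₀ = 1 / (1 + K1/[H⁺] + K1K2/[H⁺]²) = 1 / (1 + 10^+2.04 + 10^+0.80)
   = 1 / (1 + 109.65 + 6.3096) = 1/116.96 = 0.008550

α₀ = 0.00855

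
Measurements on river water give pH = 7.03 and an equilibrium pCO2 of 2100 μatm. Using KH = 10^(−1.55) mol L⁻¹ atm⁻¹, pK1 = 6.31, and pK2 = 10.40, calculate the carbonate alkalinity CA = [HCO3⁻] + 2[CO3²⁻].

CA = 0.311 mmol/L

[CO2*] = KH · pCO2 = 10^(−1.55) × 2100×10^-6 = 5.919×10^-5 mol/L
α₀ = 1/(1 + K1/[H⁺] + K1K2/[H⁺]²) = 1/(1 + 10^+0.72 + 10^-2.65) = 0.1600
DIC = [CO2*]/α₀ = 5.919×10^-5 / 0.1600 = 0.3699 mmol/L
CA = (α₁ + 2α₂)·DIC = (0.8396 + 2×0.0003582) × 0.3699 = 0.311 mmol/L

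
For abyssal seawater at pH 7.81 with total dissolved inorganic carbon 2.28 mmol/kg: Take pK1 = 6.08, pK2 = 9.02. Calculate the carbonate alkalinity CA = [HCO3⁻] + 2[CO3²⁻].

CA = 2.37 mmol/kg

CA = [HCO3⁻] + 2[CO3²⁻] = (α₁ + 2α₂)·DIC
At pH 7.81: [H⁺]/K1 = 10^-1.73 = 0.018621, K2/[H⁺] = 10^-1.21 = 0.061660
α₁ = 1/(1 + 0.018621 + 0.061660) = 1/1.0803 = 0.9257; α₂ = α₁·K2/[H⁺] = 0.05708
α₁ + 2α₂ = 1.0398
CA = 1.0398 × 2.28 = 2.37 mmol/kg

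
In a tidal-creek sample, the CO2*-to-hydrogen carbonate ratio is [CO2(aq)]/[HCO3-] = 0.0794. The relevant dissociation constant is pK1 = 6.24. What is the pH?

From K1 = [H⁺][HCO3-]/[CO2(aq)]:  pH = pK1 − log₁₀([CO2(aq)]/[HCO3-])
log₁₀(0.0794) = -1.100
pH = 6.24 − (-1.100) = 7.34

pH = 7.34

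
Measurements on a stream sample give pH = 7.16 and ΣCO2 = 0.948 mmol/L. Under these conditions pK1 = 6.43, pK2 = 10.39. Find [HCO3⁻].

α₁ = 1 / (1 + [H⁺]/K1 + K2/[H⁺]) = 1 / (1 + 10^-0.73 + 10^-3.23)
   = 1 / (1 + 0.18621 + 0.00058884) = 1/1.1868 = 0.8426
[HCO3⁻] = α₁ × DIC = 0.8426 × 0.948 = 0.799 mmol/L

[HCO3⁻] = 0.799 mmol/L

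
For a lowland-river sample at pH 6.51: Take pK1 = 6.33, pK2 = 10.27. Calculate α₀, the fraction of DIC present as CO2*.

α₀ = 1 / (1 + K1/[H⁺] + K1K2/[H⁺]²) = 1 / (1 + 10^+0.18 + 10^-3.58)
   = 1 / (1 + 1.5136 + 0.00026303) = 1/2.5138 = 0.3978

α₀ = 0.398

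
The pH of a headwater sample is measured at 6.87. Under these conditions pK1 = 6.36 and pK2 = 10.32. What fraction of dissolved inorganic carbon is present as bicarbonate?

α₁ = 0.764

α₁ = 1 / (1 + [H⁺]/K1 + K2/[H⁺]) = 1 / (1 + 10^-0.51 + 10^-3.45)
   = 1 / (1 + 0.30903 + 0.00035481) = 1/1.3094 = 0.7637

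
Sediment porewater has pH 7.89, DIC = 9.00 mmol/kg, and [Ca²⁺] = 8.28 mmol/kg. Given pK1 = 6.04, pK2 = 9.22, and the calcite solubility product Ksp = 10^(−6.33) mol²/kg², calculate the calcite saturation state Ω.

α₂ = 1 / (1 + [H⁺]/K2 + [H⁺]²/(K1K2)) = 1 / (1 + 10^+1.33 + 10^-0.52)
   = 1 / (1 + 21.380 + 0.30200) = 1/22.682 = 0.04409
[CO3²⁻] = α₂ × DIC = 0.04409 × 9.00 = 0.3968 mmol/kg
Ksp = 10^(−6.33) = 4.677×10^-7
Ω = [Ca²⁺][CO3²⁻]/Ksp = (8.28×10^-3)(3.968×10^-4) / 4.677×10^-7 = 7.02

Ω = 7.02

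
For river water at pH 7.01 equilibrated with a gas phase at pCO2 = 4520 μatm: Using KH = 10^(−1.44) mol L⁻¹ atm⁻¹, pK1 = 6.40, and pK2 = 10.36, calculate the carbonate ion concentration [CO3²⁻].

[CO2*] = KH · pCO2 = 10^(−1.44) × 4520×10^-6 = 1.641×10^-4 mol/L
α₀ = 1/(1 + K1/[H⁺] + K1K2/[H⁺]²) = 1/(1 + 10^+0.61 + 10^-2.74) = 0.1970
DIC = [CO2*]/α₀ = 1.641×10^-4 / 0.1970 = 0.8330 mmol/L
[CO3²⁻] = α₂·DIC; α₂ = 0.0003585, so [CO3²⁻] = 0.0003585 × 0.8330 = 0.000299 mmol/L = 0.299 μmol/L

[CO3²⁻] = 0.299 μmol/L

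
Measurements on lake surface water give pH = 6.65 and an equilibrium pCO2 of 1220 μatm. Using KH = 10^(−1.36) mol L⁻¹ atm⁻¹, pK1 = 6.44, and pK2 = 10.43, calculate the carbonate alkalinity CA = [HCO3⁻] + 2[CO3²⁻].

CA = 0.0864 mmol/L

[CO2*] = KH · pCO2 = 10^(−1.36) × 1220×10^-6 = 5.325×10^-5 mol/L
α₀ = 1/(1 + K1/[H⁺] + K1K2/[H⁺]²) = 1/(1 + 10^+0.21 + 10^-3.57) = 0.3814
DIC = [CO2*]/α₀ = 5.325×10^-5 / 0.3814 = 0.1396 mmol/L
CA = (α₁ + 2α₂)·DIC = (0.6185 + 2×0.0001026) × 0.1396 = 0.0864 mmol/L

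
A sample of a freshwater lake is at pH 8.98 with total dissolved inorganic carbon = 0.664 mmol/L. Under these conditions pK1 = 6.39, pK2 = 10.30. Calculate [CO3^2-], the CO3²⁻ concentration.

α₂ = 1 / (1 + [H⁺]/K2 + [H⁺]²/(K1K2)) = 1 / (1 + 10^+1.32 + 10^-1.27)
   = 1 / (1 + 20.893 + 0.053703) = 1/21.947 = 0.04557
[CO3²⁻] = α₂ × DIC = 0.04557 × 0.664 = 0.0303 mmol/L

[CO3²⁻] = 0.0303 mmol/L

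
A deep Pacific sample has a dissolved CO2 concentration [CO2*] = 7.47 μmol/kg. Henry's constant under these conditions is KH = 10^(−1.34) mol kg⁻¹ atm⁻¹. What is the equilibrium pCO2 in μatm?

pCO2 = 163 μatm

KH = 10^(−1.34) = 4.571×10^-2 mol kg⁻¹ atm⁻¹
pCO2 = [CO2*]/KH = 7.47×10^-6 / 4.571×10^-2 = 1.63×10^-4 atm = 163 μatm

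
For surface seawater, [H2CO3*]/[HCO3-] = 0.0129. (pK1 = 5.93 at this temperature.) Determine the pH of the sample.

From K1 = [H⁺][HCO3-]/[H2CO3*]:  pH = pK1 − log₁₀([H2CO3*]/[HCO3-])
log₁₀(0.0129) = -1.889
pH = 5.93 − (-1.889) = 7.82

pH = 7.82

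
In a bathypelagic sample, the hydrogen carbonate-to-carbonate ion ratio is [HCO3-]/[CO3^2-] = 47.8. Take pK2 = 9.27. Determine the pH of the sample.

pH = 7.59

From K2 = [H⁺][CO3^2-]/[HCO3-]:  pH = pK2 − log₁₀([HCO3-]/[CO3^2-])
log₁₀(47.8) = +1.679
pH = 9.27 − (+1.679) = 7.59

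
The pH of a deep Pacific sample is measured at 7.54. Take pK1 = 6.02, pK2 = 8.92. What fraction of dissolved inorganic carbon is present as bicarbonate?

α₁ = 0.933

α₁ = 1 / (1 + [H⁺]/K1 + K2/[H⁺]) = 1 / (1 + 10^-1.52 + 10^-1.38)
   = 1 / (1 + 0.030200 + 0.041687) = 1/1.0719 = 0.9329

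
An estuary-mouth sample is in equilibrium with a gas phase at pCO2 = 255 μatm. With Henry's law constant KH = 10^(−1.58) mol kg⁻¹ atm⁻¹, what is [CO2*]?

KH = 10^(−1.58) = 2.630×10^-2 mol kg⁻¹ atm⁻¹
[CO2*] = KH · pCO2 = 2.630×10^-2 × 255×10^-6 atm = 6.71×10^-6 mol/kg

[CO2*] = 6.71 μmol/kg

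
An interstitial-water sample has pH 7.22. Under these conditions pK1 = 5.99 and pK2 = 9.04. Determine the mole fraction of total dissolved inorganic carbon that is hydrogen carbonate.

α₁ = 0.931

α₁ = 1 / (1 + [H⁺]/K1 + K2/[H⁺]) = 1 / (1 + 10^-1.23 + 10^-1.82)
   = 1 / (1 + 0.058884 + 0.015136) = 1/1.0740 = 0.9311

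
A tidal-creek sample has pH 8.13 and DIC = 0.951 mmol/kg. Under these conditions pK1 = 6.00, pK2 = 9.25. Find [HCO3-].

[HCO3⁻] = 0.878 mmol/kg

α₁ = 1 / (1 + [H⁺]/K1 + K2/[H⁺]) = 1 / (1 + 10^-2.13 + 10^-1.12)
   = 1 / (1 + 0.0074131 + 0.075858) = 1/1.0833 = 0.9231
[HCO3⁻] = α₁ × DIC = 0.9231 × 0.951 = 0.878 mmol/kg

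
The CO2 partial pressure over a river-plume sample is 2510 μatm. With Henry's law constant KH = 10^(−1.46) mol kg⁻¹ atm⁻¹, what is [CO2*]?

[CO2*] = 87.0 μmol/kg

KH = 10^(−1.46) = 3.467×10^-2 mol kg⁻¹ atm⁻¹
[CO2*] = KH · pCO2 = 3.467×10^-2 × 2510×10^-6 atm = 8.70×10^-5 mol/kg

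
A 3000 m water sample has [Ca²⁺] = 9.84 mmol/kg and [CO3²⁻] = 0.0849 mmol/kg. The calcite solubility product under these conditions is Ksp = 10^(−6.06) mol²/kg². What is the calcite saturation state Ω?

Ksp = 10^(−6.06) = 8.710×10^-7
Ω = [Ca²⁺][CO3²⁻]/Ksp = (9.84×10^-3)(0.0849×10^-3) / 8.710×10^-7 = 0.959

Ω = 0.959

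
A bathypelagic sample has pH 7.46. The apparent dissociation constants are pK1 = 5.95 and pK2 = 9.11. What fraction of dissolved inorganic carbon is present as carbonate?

α₂ = 1 / (1 + [H⁺]/K2 + [H⁺]²/(K1K2)) = 1 / (1 + 10^+1.65 + 10^+0.14)
   = 1 / (1 + 44.668 + 1.3804) = 1/47.049 = 0.02125

α₂ = 0.0213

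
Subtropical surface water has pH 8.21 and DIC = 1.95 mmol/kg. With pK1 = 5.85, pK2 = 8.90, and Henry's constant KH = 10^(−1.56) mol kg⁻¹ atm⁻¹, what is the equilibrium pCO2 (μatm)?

pCO2 = 256 μatm

α₀ = 1 / (1 + K1/[H⁺] + K1K2/[H⁺]²) = 1 / (1 + 10^+2.36 + 10^+1.67)
   = 1 / (1 + 229.09 + 46.774) = 1/276.86 = 0.003612
[CO2*] = α₀ × DIC = 0.003612 × 1.95 = 0.007043 mmol/kg = 7.043 μmol/kg
pCO2 = [CO2*]/KH = 7.043×10^-6 / 2.754×10^-2 = 256 μatm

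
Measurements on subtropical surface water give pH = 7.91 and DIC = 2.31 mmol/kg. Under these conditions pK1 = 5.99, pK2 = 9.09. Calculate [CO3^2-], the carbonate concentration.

α₂ = 1 / (1 + [H⁺]/K2 + [H⁺]²/(K1K2)) = 1 / (1 + 10^+1.18 + 10^-0.74)
   = 1 / (1 + 15.136 + 0.18197) = 1/16.318 = 0.06128
[CO3²⁻] = α₂ × DIC = 0.06128 × 2.31 = 0.142 mmol/kg

[CO3²⁻] = 0.142 mmol/kg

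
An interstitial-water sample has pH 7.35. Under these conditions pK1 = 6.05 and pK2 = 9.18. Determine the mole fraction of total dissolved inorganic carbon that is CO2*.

α₀ = 0.0471

α₀ = 1 / (1 + K1/[H⁺] + K1K2/[H⁺]²) = 1 / (1 + 10^+1.30 + 10^-0.53)
   = 1 / (1 + 19.953 + 0.29512) = 1/21.248 = 0.04706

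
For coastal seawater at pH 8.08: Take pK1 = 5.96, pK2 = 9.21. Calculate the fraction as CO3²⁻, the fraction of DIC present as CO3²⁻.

α₂ = 0.0685

α₂ = 1 / (1 + [H⁺]/K2 + [H⁺]²/(K1K2)) = 1 / (1 + 10^+1.13 + 10^-0.99)
   = 1 / (1 + 13.490 + 0.10233) = 1/14.592 = 0.06853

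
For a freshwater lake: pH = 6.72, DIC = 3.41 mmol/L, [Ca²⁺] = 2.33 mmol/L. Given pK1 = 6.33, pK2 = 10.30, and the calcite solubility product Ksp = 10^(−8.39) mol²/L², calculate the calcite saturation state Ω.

Ω = 0.364

α₂ = 1 / (1 + [H⁺]/K2 + [H⁺]²/(K1K2)) = 1 / (1 + 10^+3.58 + 10^+3.19)
   = 1 / (1 + 3801.9 + 1548.8) = 1/5351.7 = 0.0001869
[CO3²⁻] = α₂ × DIC = 0.0001869 × 3.41 = 0.0006372 mmol/L = 0.6372 μmol/L
Ksp = 10^(−8.39) = 4.074×10^-9
Ω = [Ca²⁺][CO3²⁻]/Ksp = (2.33×10^-3)(6.372×10^-7) / 4.074×10^-9 = 0.364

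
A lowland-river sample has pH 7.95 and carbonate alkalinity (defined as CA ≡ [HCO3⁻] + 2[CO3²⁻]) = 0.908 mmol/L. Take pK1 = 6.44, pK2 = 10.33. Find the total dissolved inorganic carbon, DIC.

DIC = 0.932 mmol/L

CA = [HCO3⁻] + 2[CO3²⁻] = (α₁ + 2α₂)·DIC
At pH 7.95: [H⁺]/K1 = 10^-1.51 = 0.030903, K2/[H⁺] = 10^-2.38 = 0.0041687
α₁ = 1/(1 + 0.030903 + 0.0041687) = 1/1.0351 = 0.9661; α₂ = α₁·K2/[H⁺] = 0.004027
α₁ + 2α₂ = 0.9742
DIC = CA / (α₁ + 2α₂) = 0.908 / 0.9742 = 0.932 mmol/L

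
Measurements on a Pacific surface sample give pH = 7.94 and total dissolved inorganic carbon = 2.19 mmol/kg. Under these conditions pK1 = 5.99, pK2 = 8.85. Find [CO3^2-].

α₂ = 1 / (1 + [H⁺]/K2 + [H⁺]²/(K1K2)) = 1 / (1 + 10^+0.91 + 10^-1.04)
   = 1 / (1 + 8.1283 + 0.091201) = 1/9.2195 = 0.1085
[CO3²⁻] = α₂ × DIC = 0.1085 × 2.19 = 0.238 mmol/kg

[CO3²⁻] = 0.238 mmol/kg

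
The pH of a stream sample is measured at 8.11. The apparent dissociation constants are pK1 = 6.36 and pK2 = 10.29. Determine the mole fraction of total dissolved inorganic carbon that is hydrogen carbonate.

α₁ = 1 / (1 + [H⁺]/K1 + K2/[H⁺]) = 1 / (1 + 10^-1.75 + 10^-2.18)
   = 1 / (1 + 0.017783 + 0.0066069) = 1/1.0244 = 0.9762

α₁ = 0.976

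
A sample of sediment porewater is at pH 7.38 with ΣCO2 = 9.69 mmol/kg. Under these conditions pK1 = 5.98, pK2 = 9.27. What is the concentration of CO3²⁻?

α₂ = 1 / (1 + [H⁺]/K2 + [H⁺]²/(K1K2)) = 1 / (1 + 10^+1.89 + 10^+0.49)
   = 1 / (1 + 77.625 + 3.0903) = 1/81.715 = 0.01224
[CO3²⁻] = α₂ × DIC = 0.01224 × 9.69 = 0.119 mmol/kg

[CO3²⁻] = 0.119 mmol/kg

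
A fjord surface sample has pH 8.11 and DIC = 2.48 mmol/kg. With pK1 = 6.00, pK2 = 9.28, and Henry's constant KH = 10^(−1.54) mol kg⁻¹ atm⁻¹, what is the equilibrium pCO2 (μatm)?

α₀ = 1 / (1 + K1/[H⁺] + K1K2/[H⁺]²) = 1 / (1 + 10^+2.11 + 10^+0.94)
   = 1 / (1 + 128.82 + 8.7096) = 1/138.53 = 0.007218
[CO2*] = α₀ × DIC = 0.007218 × 2.48 = 0.01790 mmol/kg = 17.90 μmol/kg
pCO2 = [CO2*]/KH = 1.790×10^-5 / 2.884×10^-2 = 621 μatm

pCO2 = 621 μatm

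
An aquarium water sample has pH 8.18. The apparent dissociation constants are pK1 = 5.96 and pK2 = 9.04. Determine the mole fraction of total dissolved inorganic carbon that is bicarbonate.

α₁ = 1 / (1 + [H⁺]/K1 + K2/[H⁺]) = 1 / (1 + 10^-2.22 + 10^-0.86)
   = 1 / (1 + 0.0060256 + 0.13804) = 1/1.1441 = 0.8741

α₁ = 0.874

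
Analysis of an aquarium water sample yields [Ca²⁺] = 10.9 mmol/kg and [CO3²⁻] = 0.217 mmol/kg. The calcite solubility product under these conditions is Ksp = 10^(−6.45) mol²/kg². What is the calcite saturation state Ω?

Ω = 6.67

Ksp = 10^(−6.45) = 3.548×10^-7
Ω = [Ca²⁺][CO3²⁻]/Ksp = (10.9×10^-3)(0.217×10^-3) / 3.548×10^-7 = 6.67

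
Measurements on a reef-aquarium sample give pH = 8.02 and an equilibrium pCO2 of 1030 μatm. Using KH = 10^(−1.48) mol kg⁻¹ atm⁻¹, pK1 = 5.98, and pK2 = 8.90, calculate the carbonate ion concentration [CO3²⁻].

[CO3²⁻] = 0.493 mmol/kg

[CO2*] = KH · pCO2 = 10^(−1.48) × 1030×10^-6 = 3.411×10^-5 mol/kg
α₀ = 1/(1 + K1/[H⁺] + K1K2/[H⁺]²) = 1/(1 + 10^+2.04 + 10^+1.16) = 0.007993
DIC = [CO2*]/α₀ = 3.411×10^-5 / 0.007993 = 4.267 mmol/kg
[CO3²⁻] = α₂·DIC; α₂ = 0.1155, so [CO3²⁻] = 0.1155 × 4.267 = 0.493 mmol/kg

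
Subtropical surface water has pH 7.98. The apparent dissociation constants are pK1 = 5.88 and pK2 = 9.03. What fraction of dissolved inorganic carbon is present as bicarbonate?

α₁ = 0.912

α₁ = 1 / (1 + [H⁺]/K1 + K2/[H⁺]) = 1 / (1 + 10^-2.10 + 10^-1.05)
   = 1 / (1 + 0.0079433 + 0.089125) = 1/1.0971 = 0.9115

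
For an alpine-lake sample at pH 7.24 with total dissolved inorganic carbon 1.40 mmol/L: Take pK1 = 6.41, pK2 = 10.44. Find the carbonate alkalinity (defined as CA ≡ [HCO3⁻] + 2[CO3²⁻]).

CA = 1.22 mmol/L

CA = [HCO3⁻] + 2[CO3²⁻] = (α₁ + 2α₂)·DIC
At pH 7.24: [H⁺]/K1 = 10^-0.83 = 0.14791, K2/[H⁺] = 10^-3.20 = 0.00063096
α₁ = 1/(1 + 0.14791 + 0.00063096) = 1/1.1485 = 0.8707; α₂ = α₁·K2/[H⁺] = 0.0005494
α₁ + 2α₂ = 0.8718
CA = 0.8718 × 1.40 = 1.22 mmol/L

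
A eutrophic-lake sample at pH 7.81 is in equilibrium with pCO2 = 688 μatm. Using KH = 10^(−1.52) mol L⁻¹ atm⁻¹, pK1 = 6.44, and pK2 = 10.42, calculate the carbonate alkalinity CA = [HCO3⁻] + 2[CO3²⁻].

[CO2*] = KH · pCO2 = 10^(−1.52) × 688×10^-6 = 2.078×10^-5 mol/L
α₀ = 1/(1 + K1/[H⁺] + K1K2/[H⁺]²) = 1/(1 + 10^+1.37 + 10^-1.24) = 0.04082
DIC = [CO2*]/α₀ = 2.078×10^-5 / 0.04082 = 0.5090 mmol/L
CA = (α₁ + 2α₂)·DIC = (0.9568 + 2×0.002349) × 0.5090 = 0.489 mmol/L

CA = 0.489 mmol/L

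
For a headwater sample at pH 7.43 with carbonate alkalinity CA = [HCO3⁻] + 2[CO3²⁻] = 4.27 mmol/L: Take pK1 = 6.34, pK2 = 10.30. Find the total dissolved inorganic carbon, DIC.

DIC = 4.61 mmol/L

CA = [HCO3⁻] + 2[CO3²⁻] = (α₁ + 2α₂)·DIC
At pH 7.43: [H⁺]/K1 = 10^-1.09 = 0.081283, K2/[H⁺] = 10^-2.87 = 0.0013490
α₁ = 1/(1 + 0.081283 + 0.0013490) = 1/1.0826 = 0.9237; α₂ = α₁·K2/[H⁺] = 0.001246
α₁ + 2α₂ = 0.9262
DIC = CA / (α₁ + 2α₂) = 4.27 / 0.9262 = 4.61 mmol/L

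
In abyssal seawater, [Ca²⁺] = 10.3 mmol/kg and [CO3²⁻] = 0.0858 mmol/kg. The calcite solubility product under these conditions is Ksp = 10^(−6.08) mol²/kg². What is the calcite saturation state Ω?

Ω = 1.06

Ksp = 10^(−6.08) = 8.318×10^-7
Ω = [Ca²⁺][CO3²⁻]/Ksp = (10.3×10^-3)(0.0858×10^-3) / 8.318×10^-7 = 1.06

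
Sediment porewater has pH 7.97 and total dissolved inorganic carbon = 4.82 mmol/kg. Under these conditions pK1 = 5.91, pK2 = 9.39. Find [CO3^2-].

[CO3²⁻] = 0.175 mmol/kg

α₂ = 1 / (1 + [H⁺]/K2 + [H⁺]²/(K1K2)) = 1 / (1 + 10^+1.42 + 10^-0.64)
   = 1 / (1 + 26.303 + 0.22909) = 1/27.532 = 0.03632
[CO3²⁻] = α₂ × DIC = 0.03632 × 4.82 = 0.175 mmol/kg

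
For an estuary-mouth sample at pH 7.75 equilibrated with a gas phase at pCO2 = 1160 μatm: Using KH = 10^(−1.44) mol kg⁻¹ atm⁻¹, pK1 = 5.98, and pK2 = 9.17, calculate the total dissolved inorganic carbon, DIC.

DIC = 2.62 mmol/kg

[CO2*] = KH · pCO2 = 10^(−1.44) × 1160×10^-6 = 4.212×10^-5 mol/kg
α₀ = 1/(1 + K1/[H⁺] + K1K2/[H⁺]²) = 1/(1 + 10^+1.77 + 10^+0.35) = 0.01610
DIC = [CO2*]/α₀ = 4.212×10^-5 / 0.01610 = 2.62 mmol/kg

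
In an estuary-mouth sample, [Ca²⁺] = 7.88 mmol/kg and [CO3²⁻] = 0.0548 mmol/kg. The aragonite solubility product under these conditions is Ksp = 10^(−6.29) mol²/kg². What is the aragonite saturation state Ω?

Ω = 0.842

Ksp = 10^(−6.29) = 5.129×10^-7
Ω = [Ca²⁺][CO3²⁻]/Ksp = (7.88×10^-3)(0.0548×10^-3) / 5.129×10^-7 = 0.842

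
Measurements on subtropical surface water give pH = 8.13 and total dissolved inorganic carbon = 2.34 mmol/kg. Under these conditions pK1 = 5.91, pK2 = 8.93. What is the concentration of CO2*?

α₀ = 1 / (1 + K1/[H⁺] + K1K2/[H⁺]²) = 1 / (1 + 10^+2.22 + 10^+1.42)
   = 1 / (1 + 165.96 + 26.303) = 1/193.26 = 0.005174
[CO2*] = α₀ × DIC = 0.005174 × 2.34 = 0.0121 mmol/kg = 12.1 μmol/kg

[CO2*] = 12.1 μmol/kg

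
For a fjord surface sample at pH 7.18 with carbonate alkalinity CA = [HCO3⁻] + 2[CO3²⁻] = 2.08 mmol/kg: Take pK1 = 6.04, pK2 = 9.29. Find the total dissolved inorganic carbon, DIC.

CA = [HCO3⁻] + 2[CO3²⁻] = (α₁ + 2α₂)·DIC
At pH 7.18: [H⁺]/K1 = 10^-1.14 = 0.072444, K2/[H⁺] = 10^-2.11 = 0.0077625
α₁ = 1/(1 + 0.072444 + 0.0077625) = 1/1.0802 = 0.9257; α₂ = α₁·K2/[H⁺] = 0.007186
α₁ + 2α₂ = 0.9401
DIC = CA / (α₁ + 2α₂) = 2.08 / 0.9401 = 2.21 mmol/kg

DIC = 2.21 mmol/kg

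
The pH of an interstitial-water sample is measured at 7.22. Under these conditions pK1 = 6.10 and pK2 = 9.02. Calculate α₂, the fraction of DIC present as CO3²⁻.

α₂ = 0.0145

α₂ = 1 / (1 + [H⁺]/K2 + [H⁺]²/(K1K2)) = 1 / (1 + 10^+1.80 + 10^+0.68)
   = 1 / (1 + 63.096 + 4.7863) = 1/68.882 = 0.01452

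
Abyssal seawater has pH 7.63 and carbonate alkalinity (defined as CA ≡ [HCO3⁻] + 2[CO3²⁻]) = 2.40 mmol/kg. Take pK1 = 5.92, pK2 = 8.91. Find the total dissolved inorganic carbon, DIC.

DIC = 2.33 mmol/kg

CA = [HCO3⁻] + 2[CO3²⁻] = (α₁ + 2α₂)·DIC
At pH 7.63: [H⁺]/K1 = 10^-1.71 = 0.019498, K2/[H⁺] = 10^-1.28 = 0.052481
α₁ = 1/(1 + 0.019498 + 0.052481) = 1/1.0720 = 0.9329; α₂ = α₁·K2/[H⁺] = 0.04896
α₁ + 2α₂ = 1.0308
DIC = CA / (α₁ + 2α₂) = 2.40 / 1.0308 = 2.33 mmol/kg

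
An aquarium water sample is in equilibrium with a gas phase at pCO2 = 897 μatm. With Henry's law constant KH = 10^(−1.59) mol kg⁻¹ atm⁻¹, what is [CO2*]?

[CO2*] = 23.1 μmol/kg

KH = 10^(−1.59) = 2.570×10^-2 mol kg⁻¹ atm⁻¹
[CO2*] = KH · pCO2 = 2.570×10^-2 × 897×10^-6 atm = 2.31×10^-5 mol/kg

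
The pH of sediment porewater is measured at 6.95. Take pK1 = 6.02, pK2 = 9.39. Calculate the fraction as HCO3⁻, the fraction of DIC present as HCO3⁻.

α₁ = 1 / (1 + [H⁺]/K1 + K2/[H⁺]) = 1 / (1 + 10^-0.93 + 10^-2.44)
   = 1 / (1 + 0.11749 + 0.0036308) = 1/1.1211 = 0.8920

α₁ = 0.892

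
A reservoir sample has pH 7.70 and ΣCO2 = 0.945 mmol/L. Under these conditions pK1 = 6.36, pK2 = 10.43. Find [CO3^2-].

α₂ = 1 / (1 + [H⁺]/K2 + [H⁺]²/(K1K2)) = 1 / (1 + 10^+2.73 + 10^+1.39)
   = 1 / (1 + 537.03 + 24.547) = 1/562.58 = 0.001778
[CO3²⁻] = α₂ × DIC = 0.001778 × 0.945 = 0.00168 mmol/L = 1.68 μmol/L

[CO3²⁻] = 1.68 μmol/L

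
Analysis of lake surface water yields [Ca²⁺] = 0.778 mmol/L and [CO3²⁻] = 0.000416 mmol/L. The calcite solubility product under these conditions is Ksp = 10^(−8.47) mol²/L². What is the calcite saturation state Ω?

Ω = 0.0955

Ksp = 10^(−8.47) = 3.388×10^-9
Ω = [Ca²⁺][CO3²⁻]/Ksp = (0.778×10^-3)(0.000416×10^-3) / 3.388×10^-9 = 0.0955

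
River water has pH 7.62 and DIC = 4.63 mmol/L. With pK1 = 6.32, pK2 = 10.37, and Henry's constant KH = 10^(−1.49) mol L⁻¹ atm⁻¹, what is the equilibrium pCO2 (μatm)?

α₀ = 1 / (1 + K1/[H⁺] + K1K2/[H⁺]²) = 1 / (1 + 10^+1.30 + 10^-1.45)
   = 1 / (1 + 19.953 + 0.035481) = 1/20.988 = 0.04765
[CO2*] = α₀ × DIC = 0.04765 × 4.63 = 0.2206 mmol/L
pCO2 = [CO2*]/KH = 2.206×10^-4 / 3.236×10^-2 = 6820 μatm

pCO2 = 6820 μatm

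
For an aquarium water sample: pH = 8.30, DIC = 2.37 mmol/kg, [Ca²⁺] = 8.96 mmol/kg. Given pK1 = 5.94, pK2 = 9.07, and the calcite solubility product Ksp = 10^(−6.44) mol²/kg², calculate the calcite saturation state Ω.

Ω = 8.46

α₂ = 1 / (1 + [H⁺]/K2 + [H⁺]²/(K1K2)) = 1 / (1 + 10^+0.77 + 10^-1.59)
   = 1 / (1 + 5.8884 + 0.025704) = 1/6.9141 = 0.1446
[CO3²⁻] = α₂ × DIC = 0.1446 × 2.37 = 0.3428 mmol/kg
Ksp = 10^(−6.44) = 3.631×10^-7
Ω = [Ca²⁺][CO3²⁻]/Ksp = (8.96×10^-3)(3.428×10^-4) / 3.631×10^-7 = 8.46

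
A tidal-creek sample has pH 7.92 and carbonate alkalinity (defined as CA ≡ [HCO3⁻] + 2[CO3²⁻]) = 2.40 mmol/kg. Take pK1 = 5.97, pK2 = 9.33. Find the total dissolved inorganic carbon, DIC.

CA = [HCO3⁻] + 2[CO3²⁻] = (α₁ + 2α₂)·DIC
At pH 7.92: [H⁺]/K1 = 10^-1.95 = 0.011220, K2/[H⁺] = 10^-1.41 = 0.038905
α₁ = 1/(1 + 0.011220 + 0.038905) = 1/1.0501 = 0.9523; α₂ = α₁·K2/[H⁺] = 0.03705
α₁ + 2α₂ = 1.0264
DIC = CA / (α₁ + 2α₂) = 2.40 / 1.0264 = 2.34 mmol/kg

DIC = 2.34 mmol/kg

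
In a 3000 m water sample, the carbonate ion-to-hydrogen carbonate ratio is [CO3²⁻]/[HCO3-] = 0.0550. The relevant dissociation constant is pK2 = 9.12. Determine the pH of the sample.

From K2 = [H⁺][CO3²⁻]/[HCO3-]:  pH = pK2 + log₁₀([CO3²⁻]/[HCO3-])
log₁₀(0.0550) = -1.260
pH = 9.12 + (-1.260) = 7.86

pH = 7.86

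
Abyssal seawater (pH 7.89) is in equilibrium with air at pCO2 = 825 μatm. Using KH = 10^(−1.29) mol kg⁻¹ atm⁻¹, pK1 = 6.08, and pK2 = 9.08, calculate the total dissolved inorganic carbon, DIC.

[CO2*] = KH · pCO2 = 10^(−1.29) × 825×10^-6 = 4.231×10^-5 mol/kg
α₀ = 1/(1 + K1/[H⁺] + K1K2/[H⁺]²) = 1/(1 + 10^+1.81 + 10^+0.62) = 0.01434
DIC = [CO2*]/α₀ = 4.231×10^-5 / 0.01434 = 2.95 mmol/kg

DIC = 2.95 mmol/kg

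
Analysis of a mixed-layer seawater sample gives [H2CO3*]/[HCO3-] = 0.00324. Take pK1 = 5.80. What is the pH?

From K1 = [H⁺][HCO3-]/[H2CO3*]:  pH = pK1 − log₁₀([H2CO3*]/[HCO3-])
log₁₀(0.00324) = -2.489
pH = 5.80 − (-2.489) = 8.29

pH = 8.29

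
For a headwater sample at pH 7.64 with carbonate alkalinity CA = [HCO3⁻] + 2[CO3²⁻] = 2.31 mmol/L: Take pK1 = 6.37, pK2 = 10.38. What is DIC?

DIC = 2.43 mmol/L

CA = [HCO3⁻] + 2[CO3²⁻] = (α₁ + 2α₂)·DIC
At pH 7.64: [H⁺]/K1 = 10^-1.27 = 0.053703, K2/[H⁺] = 10^-2.74 = 0.0018197
α₁ = 1/(1 + 0.053703 + 0.0018197) = 1/1.0555 = 0.9474; α₂ = α₁·K2/[H⁺] = 0.001724
α₁ + 2α₂ = 0.9508
DIC = CA / (α₁ + 2α₂) = 2.31 / 0.9508 = 2.43 mmol/L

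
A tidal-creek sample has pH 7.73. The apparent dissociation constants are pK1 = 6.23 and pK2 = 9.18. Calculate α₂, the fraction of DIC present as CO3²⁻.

α₂ = 1 / (1 + [H⁺]/K2 + [H⁺]²/(K1K2)) = 1 / (1 + 10^+1.45 + 10^-0.05)
   = 1 / (1 + 28.184 + 0.89125) = 1/30.075 = 0.03325

α₂ = 0.0333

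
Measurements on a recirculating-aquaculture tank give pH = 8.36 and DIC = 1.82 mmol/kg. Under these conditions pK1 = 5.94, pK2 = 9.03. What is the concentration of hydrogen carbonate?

[HCO3⁻] = 1.49 mmol/kg

α₁ = 1 / (1 + [H⁺]/K1 + K2/[H⁺]) = 1 / (1 + 10^-2.42 + 10^-0.67)
   = 1 / (1 + 0.0038019 + 0.21380) = 1/1.2176 = 0.8213
[HCO3⁻] = α₁ × DIC = 0.8213 × 1.82 = 1.49 mmol/kg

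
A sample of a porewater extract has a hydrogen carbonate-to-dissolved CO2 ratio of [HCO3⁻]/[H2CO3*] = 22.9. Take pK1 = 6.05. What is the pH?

From K1 = [H⁺][HCO3⁻]/[H2CO3*]:  pH = pK1 + log₁₀([HCO3⁻]/[H2CO3*])
log₁₀(22.9) = +1.360
pH = 6.05 + (+1.360) = 7.41

pH = 7.41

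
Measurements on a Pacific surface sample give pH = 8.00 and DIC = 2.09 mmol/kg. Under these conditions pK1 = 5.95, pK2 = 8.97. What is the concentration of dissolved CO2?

[CO2*] = 16.7 μmol/kg

α₀ = 1 / (1 + K1/[H⁺] + K1K2/[H⁺]²) = 1 / (1 + 10^+2.05 + 10^+1.08)
   = 1 / (1 + 112.20 + 12.023) = 1/125.22 = 0.007986
[CO2*] = α₀ × DIC = 0.007986 × 2.09 = 0.0167 mmol/kg = 16.7 μmol/kg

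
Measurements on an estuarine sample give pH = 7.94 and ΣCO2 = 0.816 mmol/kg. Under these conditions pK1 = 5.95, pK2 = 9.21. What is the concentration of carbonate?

α₂ = 1 / (1 + [H⁺]/K2 + [H⁺]²/(K1K2)) = 1 / (1 + 10^+1.27 + 10^-0.72)
   = 1 / (1 + 18.621 + 0.19055) = 1/19.811 = 0.05048
[CO3²⁻] = α₂ × DIC = 0.05048 × 0.816 = 0.0412 mmol/kg

[CO3²⁻] = 0.0412 mmol/kg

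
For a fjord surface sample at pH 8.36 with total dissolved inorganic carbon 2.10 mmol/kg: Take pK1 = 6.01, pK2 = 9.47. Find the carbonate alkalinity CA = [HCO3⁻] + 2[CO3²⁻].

CA = [HCO3⁻] + 2[CO3²⁻] = (α₁ + 2α₂)·DIC
At pH 8.36: [H⁺]/K1 = 10^-2.35 = 0.0044668, K2/[H⁺] = 10^-1.11 = 0.077625
α₁ = 1/(1 + 0.0044668 + 0.077625) = 1/1.0821 = 0.9241; α₂ = α₁·K2/[H⁺] = 0.07174
α₁ + 2α₂ = 1.0676
CA = 1.0676 × 2.10 = 2.24 mmol/kg

CA = 2.24 mmol/kg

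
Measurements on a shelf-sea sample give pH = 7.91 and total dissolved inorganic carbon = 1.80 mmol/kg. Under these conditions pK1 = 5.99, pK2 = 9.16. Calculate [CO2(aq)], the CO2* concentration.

α₀ = 1 / (1 + K1/[H⁺] + K1K2/[H⁺]²) = 1 / (1 + 10^+1.92 + 10^+0.67)
   = 1 / (1 + 83.176 + 4.6774) = 1/88.854 = 0.01125
[CO2*] = α₀ × DIC = 0.01125 × 1.80 = 0.0203 mmol/kg

[CO2*] = 0.0203 mmol/kg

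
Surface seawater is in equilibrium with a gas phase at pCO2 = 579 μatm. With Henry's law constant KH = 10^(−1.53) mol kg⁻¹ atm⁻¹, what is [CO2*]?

[CO2*] = 17.1 μmol/kg

KH = 10^(−1.53) = 2.951×10^-2 mol kg⁻¹ atm⁻¹
[CO2*] = KH · pCO2 = 2.951×10^-2 × 579×10^-6 atm = 1.71×10^-5 mol/kg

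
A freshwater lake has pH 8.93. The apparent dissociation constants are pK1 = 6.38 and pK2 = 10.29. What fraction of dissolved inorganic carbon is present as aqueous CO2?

α₀ = 1 / (1 + K1/[H⁺] + K1K2/[H⁺]²) = 1 / (1 + 10^+2.55 + 10^+1.19)
   = 1 / (1 + 354.81 + 15.488) = 1/371.30 = 0.002693

α₀ = 0.00269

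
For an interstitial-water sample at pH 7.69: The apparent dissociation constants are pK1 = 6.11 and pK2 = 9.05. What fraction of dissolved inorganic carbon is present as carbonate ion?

α₂ = 0.0408

α₂ = 1 / (1 + [H⁺]/K2 + [H⁺]²/(K1K2)) = 1 / (1 + 10^+1.36 + 10^-0.22)
   = 1 / (1 + 22.909 + 0.60256) = 1/24.511 = 0.04080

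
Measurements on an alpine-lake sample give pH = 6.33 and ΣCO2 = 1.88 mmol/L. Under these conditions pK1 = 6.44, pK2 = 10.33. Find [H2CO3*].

α₀ = 1 / (1 + K1/[H⁺] + K1K2/[H⁺]²) = 1 / (1 + 10^-0.11 + 10^-4.11)
   = 1 / (1 + 0.77625 + 7.7625×10^-5) = 1/1.7763 = 0.5630
[CO2*] = α₀ × DIC = 0.5630 × 1.88 = 1.06 mmol/L

[CO2*] = 1.06 mmol/L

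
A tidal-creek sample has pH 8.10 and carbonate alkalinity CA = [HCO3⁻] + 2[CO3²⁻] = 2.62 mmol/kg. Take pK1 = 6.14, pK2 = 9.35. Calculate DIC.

CA = [HCO3⁻] + 2[CO3²⁻] = (α₁ + 2α₂)·DIC
At pH 8.10: [H⁺]/K1 = 10^-1.96 = 0.010965, K2/[H⁺] = 10^-1.25 = 0.056234
α₁ = 1/(1 + 0.010965 + 0.056234) = 1/1.0672 = 0.9370; α₂ = α₁·K2/[H⁺] = 0.05269
α₁ + 2α₂ = 1.0424
DIC = CA / (α₁ + 2α₂) = 2.62 / 1.0424 = 2.51 mmol/kg

DIC = 2.51 mmol/kg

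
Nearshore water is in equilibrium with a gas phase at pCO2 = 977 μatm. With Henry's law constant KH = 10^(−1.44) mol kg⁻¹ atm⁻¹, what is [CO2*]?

[CO2*] = 35.5 μmol/kg

KH = 10^(−1.44) = 3.631×10^-2 mol kg⁻¹ atm⁻¹
[CO2*] = KH · pCO2 = 3.631×10^-2 × 977×10^-6 atm = 3.55×10^-5 mol/kg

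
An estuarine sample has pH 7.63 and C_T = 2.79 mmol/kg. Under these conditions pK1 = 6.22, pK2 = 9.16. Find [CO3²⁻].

α₂ = 1 / (1 + [H⁺]/K2 + [H⁺]²/(K1K2)) = 1 / (1 + 10^+1.53 + 10^+0.12)
   = 1 / (1 + 33.884 + 1.3183) = 1/36.203 = 0.02762
[CO3²⁻] = α₂ × DIC = 0.02762 × 2.79 = 0.0771 mmol/kg

[CO3²⁻] = 0.0771 mmol/kg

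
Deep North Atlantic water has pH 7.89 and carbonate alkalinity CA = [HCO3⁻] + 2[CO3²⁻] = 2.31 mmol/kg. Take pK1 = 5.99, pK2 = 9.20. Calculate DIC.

CA = [HCO3⁻] + 2[CO3²⁻] = (α₁ + 2α₂)·DIC
At pH 7.89: [H⁺]/K1 = 10^-1.90 = 0.012589, K2/[H⁺] = 10^-1.31 = 0.048978
α₁ = 1/(1 + 0.012589 + 0.048978) = 1/1.0616 = 0.9420; α₂ = α₁·K2/[H⁺] = 0.04614
α₁ + 2α₂ = 1.0343
DIC = CA / (α₁ + 2α₂) = 2.31 / 1.0343 = 2.23 mmol/kg

DIC = 2.23 mmol/kg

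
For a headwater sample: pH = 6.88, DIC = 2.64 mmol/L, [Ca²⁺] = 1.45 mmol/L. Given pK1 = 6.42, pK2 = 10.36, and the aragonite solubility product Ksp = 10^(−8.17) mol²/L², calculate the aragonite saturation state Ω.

α₂ = 1 / (1 + [H⁺]/K2 + [H⁺]²/(K1K2)) = 1 / (1 + 10^+3.48 + 10^+3.02)
   = 1 / (1 + 3020.0 + 1047.1) = 1/4068.1 = 0.0002458
[CO3²⁻] = α₂ × DIC = 0.0002458 × 2.64 = 0.0006490 mmol/L = 0.6490 μmol/L
Ksp = 10^(−8.17) = 6.761×10^-9
Ω = [Ca²⁺][CO3²⁻]/Ksp = (1.45×10^-3)(6.490×10^-7) / 6.761×10^-9 = 0.139

Ω = 0.139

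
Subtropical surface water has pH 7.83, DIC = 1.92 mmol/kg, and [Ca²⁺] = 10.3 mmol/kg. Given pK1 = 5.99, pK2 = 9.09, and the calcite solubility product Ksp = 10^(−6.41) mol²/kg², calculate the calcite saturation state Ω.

Ω = 2.61

α₂ = 1 / (1 + [H⁺]/K2 + [H⁺]²/(K1K2)) = 1 / (1 + 10^+1.26 + 10^-0.58)
   = 1 / (1 + 18.197 + 0.26303) = 1/19.460 = 0.05139
[CO3²⁻] = α₂ × DIC = 0.05139 × 1.92 = 0.09866 mmol/kg
Ksp = 10^(−6.41) = 3.890×10^-7
Ω = [Ca²⁺][CO3²⁻]/Ksp = (10.3×10^-3)(9.866×10^-5) / 3.890×10^-7 = 2.61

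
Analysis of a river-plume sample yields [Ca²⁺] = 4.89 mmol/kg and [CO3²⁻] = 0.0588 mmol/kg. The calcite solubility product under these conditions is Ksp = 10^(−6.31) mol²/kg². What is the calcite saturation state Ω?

Ksp = 10^(−6.31) = 4.898×10^-7
Ω = [Ca²⁺][CO3²⁻]/Ksp = (4.89×10^-3)(0.0588×10^-3) / 4.898×10^-7 = 0.587

Ω = 0.587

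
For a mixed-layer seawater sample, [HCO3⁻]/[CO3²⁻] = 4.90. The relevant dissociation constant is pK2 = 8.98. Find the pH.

pH = 8.29

From K2 = [H⁺][CO3²⁻]/[HCO3⁻]:  pH = pK2 − log₁₀([HCO3⁻]/[CO3²⁻])
log₁₀(4.90) = +0.690
pH = 8.98 − (+0.690) = 8.29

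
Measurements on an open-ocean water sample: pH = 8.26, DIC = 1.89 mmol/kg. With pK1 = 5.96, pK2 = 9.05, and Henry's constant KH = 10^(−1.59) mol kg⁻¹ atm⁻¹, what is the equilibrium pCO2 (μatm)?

α₀ = 1 / (1 + K1/[H⁺] + K1K2/[H⁺]²) = 1 / (1 + 10^+2.30 + 10^+1.51)
   = 1 / (1 + 199.53 + 32.359) = 1/232.89 = 0.004294
[CO2*] = α₀ × DIC = 0.004294 × 1.89 = 0.008116 mmol/kg = 8.116 μmol/kg
pCO2 = [CO2*]/KH = 8.116×10^-6 / 2.570×10^-2 = 316 μatm

pCO2 = 316 μatm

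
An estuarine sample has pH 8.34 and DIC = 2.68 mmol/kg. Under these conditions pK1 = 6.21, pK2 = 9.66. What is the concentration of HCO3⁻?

α₁ = 1 / (1 + [H⁺]/K1 + K2/[H⁺]) = 1 / (1 + 10^-2.13 + 10^-1.32)
   = 1 / (1 + 0.0074131 + 0.047863) = 1/1.0553 = 0.9476
[HCO3⁻] = α₁ × DIC = 0.9476 × 2.68 = 2.54 mmol/kg

[HCO3⁻] = 2.54 mmol/kg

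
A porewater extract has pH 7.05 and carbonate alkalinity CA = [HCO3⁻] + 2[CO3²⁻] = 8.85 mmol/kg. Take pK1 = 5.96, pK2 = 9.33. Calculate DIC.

CA = [HCO3⁻] + 2[CO3²⁻] = (α₁ + 2α₂)·DIC
At pH 7.05: [H⁺]/K1 = 10^-1.09 = 0.081283, K2/[H⁺] = 10^-2.28 = 0.0052481
α₁ = 1/(1 + 0.081283 + 0.0052481) = 1/1.0865 = 0.9204; α₂ = α₁·K2/[H⁺] = 0.004830
α₁ + 2α₂ = 0.9300
DIC = CA / (α₁ + 2α₂) = 8.85 / 0.9300 = 9.52 mmol/kg

DIC = 9.52 mmol/kg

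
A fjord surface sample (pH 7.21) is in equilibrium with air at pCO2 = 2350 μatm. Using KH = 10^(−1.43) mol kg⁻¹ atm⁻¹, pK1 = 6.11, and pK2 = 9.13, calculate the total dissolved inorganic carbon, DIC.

[CO2*] = KH · pCO2 = 10^(−1.43) × 2350×10^-6 = 8.731×10^-5 mol/kg
α₀ = 1/(1 + K1/[H⁺] + K1K2/[H⁺]²) = 1/(1 + 10^+1.10 + 10^-0.82) = 0.07278
DIC = [CO2*]/α₀ = 8.731×10^-5 / 0.07278 = 1.20 mmol/kg

DIC = 1.20 mmol/kg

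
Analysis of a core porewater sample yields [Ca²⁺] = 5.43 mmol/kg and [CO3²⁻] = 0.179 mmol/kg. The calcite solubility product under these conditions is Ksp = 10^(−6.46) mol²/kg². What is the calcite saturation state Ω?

Ω = 2.80

Ksp = 10^(−6.46) = 3.467×10^-7
Ω = [Ca²⁺][CO3²⁻]/Ksp = (5.43×10^-3)(0.179×10^-3) / 3.467×10^-7 = 2.80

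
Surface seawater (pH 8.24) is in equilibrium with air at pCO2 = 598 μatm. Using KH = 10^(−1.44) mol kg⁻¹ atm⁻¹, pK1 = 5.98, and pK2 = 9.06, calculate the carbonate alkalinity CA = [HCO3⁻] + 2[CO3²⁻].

CA = 5.15 mmol/kg

[CO2*] = KH · pCO2 = 10^(−1.44) × 598×10^-6 = 2.171×10^-5 mol/kg
α₀ = 1/(1 + K1/[H⁺] + K1K2/[H⁺]²) = 1/(1 + 10^+2.26 + 10^+1.44) = 0.004750
DIC = [CO2*]/α₀ = 2.171×10^-5 / 0.004750 = 4.571 mmol/kg
CA = (α₁ + 2α₂)·DIC = (0.8644 + 2×0.1308) × 4.571 = 5.15 mmol/kg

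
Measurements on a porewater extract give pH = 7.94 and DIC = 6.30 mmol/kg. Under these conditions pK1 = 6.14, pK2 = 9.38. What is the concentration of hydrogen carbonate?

α₁ = 1 / (1 + [H⁺]/K1 + K2/[H⁺]) = 1 / (1 + 10^-1.80 + 10^-1.44)
   = 1 / (1 + 0.015849 + 0.036308) = 1/1.0522 = 0.9504
[HCO3⁻] = α₁ × DIC = 0.9504 × 6.30 = 5.99 mmol/kg

[HCO3⁻] = 5.99 mmol/kg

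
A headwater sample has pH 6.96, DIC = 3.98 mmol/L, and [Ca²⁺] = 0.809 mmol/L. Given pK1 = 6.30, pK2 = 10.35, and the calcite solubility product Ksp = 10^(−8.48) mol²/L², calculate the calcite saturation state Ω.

Ω = 0.325

α₂ = 1 / (1 + [H⁺]/K2 + [H⁺]²/(K1K2)) = 1 / (1 + 10^+3.39 + 10^+2.73)
   = 1 / (1 + 2454.7 + 537.03) = 1/2992.7 = 0.0003341
[CO3²⁻] = α₂ × DIC = 0.0003341 × 3.98 = 0.001330 mmol/L = 1.330 μmol/L
Ksp = 10^(−8.48) = 3.311×10^-9
Ω = [Ca²⁺][CO3²⁻]/Ksp = (0.809×10^-3)(1.330×10^-6) / 3.311×10^-9 = 0.325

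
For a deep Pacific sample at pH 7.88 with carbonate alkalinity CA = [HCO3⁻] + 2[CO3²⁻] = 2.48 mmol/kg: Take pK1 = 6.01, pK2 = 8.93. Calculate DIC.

DIC = 2.32 mmol/kg

CA = [HCO3⁻] + 2[CO3²⁻] = (α₁ + 2α₂)·DIC
At pH 7.88: [H⁺]/K1 = 10^-1.87 = 0.013490, K2/[H⁺] = 10^-1.05 = 0.089125
α₁ = 1/(1 + 0.013490 + 0.089125) = 1/1.1026 = 0.9069; α₂ = α₁·K2/[H⁺] = 0.08083
α₁ + 2α₂ = 1.0686
DIC = CA / (α₁ + 2α₂) = 2.48 / 1.0686 = 2.32 mmol/kg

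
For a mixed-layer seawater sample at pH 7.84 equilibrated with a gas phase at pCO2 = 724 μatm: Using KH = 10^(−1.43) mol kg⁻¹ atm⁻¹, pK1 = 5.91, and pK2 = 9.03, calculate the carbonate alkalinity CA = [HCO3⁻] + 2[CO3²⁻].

[CO2*] = KH · pCO2 = 10^(−1.43) × 724×10^-6 = 2.690×10^-5 mol/kg
α₀ = 1/(1 + K1/[H⁺] + K1K2/[H⁺]²) = 1/(1 + 10^+1.93 + 10^+0.74) = 0.01092
DIC = [CO2*]/α₀ = 2.690×10^-5 / 0.01092 = 2.464 mmol/kg
CA = (α₁ + 2α₂)·DIC = (0.9291 + 2×0.05999) × 2.464 = 2.59 mmol/kg

CA = 2.59 mmol/kg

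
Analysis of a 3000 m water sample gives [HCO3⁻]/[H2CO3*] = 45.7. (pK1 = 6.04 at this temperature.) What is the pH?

From K1 = [H⁺][HCO3⁻]/[H2CO3*]:  pH = pK1 + log₁₀([HCO3⁻]/[H2CO3*])
log₁₀(45.7) = +1.660
pH = 6.04 + (+1.660) = 7.70

pH = 7.70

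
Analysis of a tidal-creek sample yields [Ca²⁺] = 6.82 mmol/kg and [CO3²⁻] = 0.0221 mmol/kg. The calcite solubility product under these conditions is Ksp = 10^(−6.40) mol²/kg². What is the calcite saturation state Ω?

Ω = 0.379

Ksp = 10^(−6.40) = 3.981×10^-7
Ω = [Ca²⁺][CO3²⁻]/Ksp = (6.82×10^-3)(0.0221×10^-3) / 3.981×10^-7 = 0.379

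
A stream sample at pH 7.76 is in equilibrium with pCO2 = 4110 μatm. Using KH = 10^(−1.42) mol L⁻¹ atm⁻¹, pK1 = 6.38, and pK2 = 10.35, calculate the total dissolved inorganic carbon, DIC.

[CO2*] = KH · pCO2 = 10^(−1.42) × 4110×10^-6 = 1.563×10^-4 mol/L
α₀ = 1/(1 + K1/[H⁺] + K1K2/[H⁺]²) = 1/(1 + 10^+1.38 + 10^-1.21) = 0.03992
DIC = [CO2*]/α₀ = 1.563×10^-4 / 0.03992 = 3.91 mmol/L

DIC = 3.91 mmol/L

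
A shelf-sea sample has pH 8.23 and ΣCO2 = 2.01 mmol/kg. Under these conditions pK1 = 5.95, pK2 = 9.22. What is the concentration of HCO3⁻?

[HCO3⁻] = 1.81 mmol/kg

α₁ = 1 / (1 + [H⁺]/K1 + K2/[H⁺]) = 1 / (1 + 10^-2.28 + 10^-0.99)
   = 1 / (1 + 0.0052481 + 0.10233) = 1/1.1076 = 0.9029
[HCO3⁻] = α₁ × DIC = 0.9029 × 2.01 = 1.81 mmol/kg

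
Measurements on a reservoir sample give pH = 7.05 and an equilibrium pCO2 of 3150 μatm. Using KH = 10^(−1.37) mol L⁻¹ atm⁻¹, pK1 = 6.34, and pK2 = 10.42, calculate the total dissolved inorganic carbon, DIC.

[CO2*] = KH · pCO2 = 10^(−1.37) × 3150×10^-6 = 1.344×10^-4 mol/L
α₀ = 1/(1 + K1/[H⁺] + K1K2/[H⁺]²) = 1/(1 + 10^+0.71 + 10^-2.66) = 0.1631
DIC = [CO2*]/α₀ = 1.344×10^-4 / 0.1631 = 0.824 mmol/L

DIC = 0.824 mmol/L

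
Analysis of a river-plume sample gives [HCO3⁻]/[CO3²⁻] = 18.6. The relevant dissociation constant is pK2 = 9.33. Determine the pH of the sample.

pH = 8.06

From K2 = [H⁺][CO3²⁻]/[HCO3⁻]:  pH = pK2 − log₁₀([HCO3⁻]/[CO3²⁻])
log₁₀(18.6) = +1.270
pH = 9.33 − (+1.270) = 8.06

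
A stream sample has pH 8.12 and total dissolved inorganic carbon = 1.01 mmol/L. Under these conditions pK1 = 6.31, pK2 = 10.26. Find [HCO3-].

[HCO3⁻] = 0.988 mmol/L

α₁ = 1 / (1 + [H⁺]/K1 + K2/[H⁺]) = 1 / (1 + 10^-1.81 + 10^-2.14)
   = 1 / (1 + 0.015488 + 0.0072444) = 1/1.0227 = 0.9778
[HCO3⁻] = α₁ × DIC = 0.9778 × 1.01 = 0.988 mmol/L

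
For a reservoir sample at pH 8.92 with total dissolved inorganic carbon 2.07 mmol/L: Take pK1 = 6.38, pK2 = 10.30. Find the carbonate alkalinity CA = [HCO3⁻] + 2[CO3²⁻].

CA = 2.15 mmol/L

CA = [HCO3⁻] + 2[CO3²⁻] = (α₁ + 2α₂)·DIC
At pH 8.92: [H⁺]/K1 = 10^-2.54 = 0.0028840, K2/[H⁺] = 10^-1.38 = 0.041687
α₁ = 1/(1 + 0.0028840 + 0.041687) = 1/1.0446 = 0.9573; α₂ = α₁·K2/[H⁺] = 0.03991
α₁ + 2α₂ = 1.0371
CA = 1.0371 × 2.07 = 2.15 mmol/L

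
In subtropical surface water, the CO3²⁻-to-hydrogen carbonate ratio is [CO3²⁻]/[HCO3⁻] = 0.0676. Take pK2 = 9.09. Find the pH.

From K2 = [H⁺][CO3²⁻]/[HCO3⁻]:  pH = pK2 + log₁₀([CO3²⁻]/[HCO3⁻])
log₁₀(0.0676) = -1.170
pH = 9.09 + (-1.170) = 7.92

pH = 7.92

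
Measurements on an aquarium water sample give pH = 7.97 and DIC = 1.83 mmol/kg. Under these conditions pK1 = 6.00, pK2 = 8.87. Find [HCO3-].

α₁ = 1 / (1 + [H⁺]/K1 + K2/[H⁺]) = 1 / (1 + 10^-1.97 + 10^-0.90)
   = 1 / (1 + 0.010715 + 0.12589) = 1/1.1366 = 0.8798
[HCO3⁻] = α₁ × DIC = 0.8798 × 1.83 = 1.61 mmol/kg

[HCO3⁻] = 1.61 mmol/kg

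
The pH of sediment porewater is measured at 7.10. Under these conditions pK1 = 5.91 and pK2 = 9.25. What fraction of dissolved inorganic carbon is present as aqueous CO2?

α₀ = 1 / (1 + K1/[H⁺] + K1K2/[H⁺]²) = 1 / (1 + 10^+1.19 + 10^-0.96)
   = 1 / (1 + 15.488 + 0.10965) = 1/16.598 = 0.06025

α₀ = 0.0602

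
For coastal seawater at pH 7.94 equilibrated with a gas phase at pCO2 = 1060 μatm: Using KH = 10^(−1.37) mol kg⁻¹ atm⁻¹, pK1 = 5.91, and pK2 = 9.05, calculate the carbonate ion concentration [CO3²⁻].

[CO3²⁻] = 0.376 mmol/kg

[CO2*] = KH · pCO2 = 10^(−1.37) × 1060×10^-6 = 4.522×10^-5 mol/kg
α₀ = 1/(1 + K1/[H⁺] + K1K2/[H⁺]²) = 1/(1 + 10^+2.03 + 10^+0.92) = 0.008586
DIC = [CO2*]/α₀ = 4.522×10^-5 / 0.008586 = 5.266 mmol/kg
[CO3²⁻] = α₂·DIC; α₂ = 0.07141, so [CO3²⁻] = 0.07141 × 5.266 = 0.376 mmol/kg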